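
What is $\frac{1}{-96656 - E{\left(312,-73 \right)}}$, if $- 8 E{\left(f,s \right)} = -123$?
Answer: $- \frac{8}{773371} \approx -1.0344 \cdot 10^{-5}$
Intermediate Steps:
$E{\left(f,s \right)} = \frac{123}{8}$ ($E{\left(f,s \right)} = \left(- \frac{1}{8}\right) \left(-123\right) = \frac{123}{8}$)
$\frac{1}{-96656 - E{\left(312,-73 \right)}} = \frac{1}{-96656 - \frac{123}{8}} = \frac{1}{- \frac{773371}{8}} = - \frac{8}{773371}$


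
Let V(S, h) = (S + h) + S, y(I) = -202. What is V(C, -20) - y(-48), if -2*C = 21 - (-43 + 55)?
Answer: 173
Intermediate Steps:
C = -9/2 (C = -(21 - (-43 + 55))/2 = -(21 - 1*12)/2 = -(21 - 12)/2 = -1/2*9 = -9/2 ≈ -4.5000)
V(S, h) = h + 2*S
V(C, -20) - y(-48) = (-20 + 2*(-9/2)) - 1*(-202) = (-20 - 9) + 202 = -29 + 202 = 173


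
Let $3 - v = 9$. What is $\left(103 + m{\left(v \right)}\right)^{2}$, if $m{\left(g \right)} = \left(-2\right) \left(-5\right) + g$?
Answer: $11449$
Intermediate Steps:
$v = -6$ ($v = 3 - 9 = -6$)
$m{\left(g \right)} = 10 + g$
$\left(103 + m{\left(v \right)}\right)^{2} = \left(103 + \left(10 - 6\right)\right)^{2} = \left(103 + 4\right)^{2} = 107^{2} = 11449$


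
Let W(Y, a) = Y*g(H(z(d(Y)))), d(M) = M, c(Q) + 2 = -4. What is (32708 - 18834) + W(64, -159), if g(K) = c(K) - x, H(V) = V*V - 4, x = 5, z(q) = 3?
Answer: 13170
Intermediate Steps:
c(Q) = -6 (c(Q) = -2 - 4 = -6)
H(V) = -4 + V² (H(V) = V² - 4 = -4 + V²)
g(K) = -11 (g(K) = -6 - 1*5 = -6 - 5 = -11)
W(Y, a) = -11*Y (W(Y, a) = Y*(-11) = -11*Y)
(32708 - 18834) + W(64, -159) = (32708 - 18834) - 11*64 = 13874 - 704 = 13170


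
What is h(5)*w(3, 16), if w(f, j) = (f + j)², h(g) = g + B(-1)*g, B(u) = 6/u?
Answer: -9025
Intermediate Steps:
h(g) = -5*g (h(g) = g + (6/(-1))*g = g + (6*(-1))*g = g - 6*g = -5*g)
h(5)*w(3, 16) = (-5*5)*(3 + 16)² = -25*19² = -25*361 = -9025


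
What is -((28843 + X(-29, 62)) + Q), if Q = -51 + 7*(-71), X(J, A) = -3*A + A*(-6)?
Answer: -27737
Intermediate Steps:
X(J, A) = -9*A (X(J, A) = -3*A - 6*A = -9*A)
Q = -548 (Q = -51 - 497 = -548)
-((28843 + X(-29, 62)) + Q) = -((28843 - 9*62) - 548) = -((28843 - 558) - 548) = -(28285 - 548) = -1*27737 = -27737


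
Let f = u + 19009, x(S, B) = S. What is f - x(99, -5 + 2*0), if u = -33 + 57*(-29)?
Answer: 17224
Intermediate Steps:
u = -1686 (u = -33 - 1653 = -1686)
f = 17323 (f = -1686 + 19009 = 17323)
f - x(99, -5 + 2*0) = 17323 - 1*99 = 17323 - 99 = 17224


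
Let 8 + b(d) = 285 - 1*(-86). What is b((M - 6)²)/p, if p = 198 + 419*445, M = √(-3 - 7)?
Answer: 363/186653 ≈ 0.0019448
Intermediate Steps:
M = I*√10 (M = √(-10) = I*√10 ≈ 3.1623*I)
p = 186653 (p = 198 + 186455 = 186653)
b(d) = 363 (b(d) = -8 + (285 - 1*(-86)) = -8 + (285 + 86) = -8 + 371 = 363)
b((M - 6)²)/p = 363/186653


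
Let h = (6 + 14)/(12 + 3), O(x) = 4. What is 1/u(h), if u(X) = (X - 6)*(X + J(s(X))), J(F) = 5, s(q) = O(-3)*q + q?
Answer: -9/266 ≈ -0.033835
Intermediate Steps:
s(q) = 5*q (s(q) = 4*q + q = 5*q)
h = 4/3 (h = 20/15 = 20*(1/15) = 4/3 ≈ 1.3333)
u(X) = (-6 + X)*(5 + X) (u(X) = (X - 6)*(X + 5) = (-6 + X)*(5 + X))
1/u(h) = 1/(-30 + (4/3)² - 1*4/3) = 1/(-30 + 16/9 - 4/3) = 1/(-266/9) = -9/266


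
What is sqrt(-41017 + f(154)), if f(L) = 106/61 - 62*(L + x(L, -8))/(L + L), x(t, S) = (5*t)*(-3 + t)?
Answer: I*sqrt(239823147)/61 ≈ 253.87*I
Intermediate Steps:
x(t, S) = 5*t*(-3 + t)
f(L) = 106/61 - 31*(L + 5*L*(-3 + L))/L (f(L) = 106/61 - 62*(L + 5*L*(-3 + L))/(L + L) = 106*(1/61) - 62*(L + 5*L*(-3 + L))/(2*L) = 106/61 - 62*(L + 5*L*(-3 + L))/(2*L) = 106/61 - 31*(L + 5*L*(-3 + L))/L)
sqrt(-41017 + f(154)) = sqrt(-41017 + (26580/61 - 155*154)) = sqrt(-41017 + (26580/61 - 23870)) = sqrt(-41017 - 1429490/61) = sqrt(-3931527/61) = I*sqrt(239823147)/61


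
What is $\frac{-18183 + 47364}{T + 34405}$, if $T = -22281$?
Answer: $\frac{29181}{12124} \approx 2.4069$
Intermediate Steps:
$\frac{-18183 + 47364}{T + 34405} = \frac{-18183 + 47364}{-22281 + 34405} = \frac{29181}{12124}$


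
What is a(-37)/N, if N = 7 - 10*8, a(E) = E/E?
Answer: -1/73 ≈ -0.013699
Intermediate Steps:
a(E) = 1
N = -73 (N = 7 - 80 = -73)
a(-37)/N = 1/(-73) = 1*(-1/73) = -1/73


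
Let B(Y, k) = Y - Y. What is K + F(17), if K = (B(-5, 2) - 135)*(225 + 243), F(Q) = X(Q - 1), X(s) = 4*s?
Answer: -63116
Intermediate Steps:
B(Y, k) = 0
F(Q) = -4 + 4*Q (F(Q) = 4*(Q - 1) = 4*(-1 + Q) = -4 + 4*Q)
K = -63180 (K = (0 - 135)*(225 + 243) = -135*468 = -63180)
K + F(17) = -63180 + (-4 + 4*17) = -63180 + (-4 + 68) = -63180 + 64 = -63116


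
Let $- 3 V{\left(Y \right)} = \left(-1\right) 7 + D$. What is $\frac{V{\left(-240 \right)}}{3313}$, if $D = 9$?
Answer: $- \frac{2}{9939} \approx -0.00020123$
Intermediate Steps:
$V{\left(Y \right)} = - \frac{2}{3}$ ($V{\left(Y \right)} = - \frac{\left(-1\right) 7 + 9}{3} = - \frac{-7 + 9}{3} = \left(- \frac{1}{3}\right) 2 = - \frac{2}{3}$)
$\frac{V{\left(-240 \right)}}{3313} = - \frac{2}{3 \cdot 3313} = \left(- \frac{2}{3}\right) \frac{1}{3313} = - \frac{2}{9939}$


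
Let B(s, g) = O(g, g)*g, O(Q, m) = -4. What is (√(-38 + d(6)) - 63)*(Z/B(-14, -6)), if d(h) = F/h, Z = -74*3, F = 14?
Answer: 2331/4 - 37*I*√321/12 ≈ 582.75 - 55.242*I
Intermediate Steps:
Z = -222
d(h) = 14/h
B(s, g) = -4*g
(√(-38 + d(6)) - 63)*(Z/B(-14, -6)) = (√(-38 + 14/6) - 63)*(-222/((-4*(-6)))) = (√(-38 + 14*(⅙)) - 63)*(-222/24) = (√(-38 + 7/3) - 63)*(-222*1/24) = (√(-107/3) - 63)*(-37/4) = (I*√321/3 - 63)*(-37/4) = (-63 + I*√321/3)*(-37/4) = 2331/4 - 37*I*√321/12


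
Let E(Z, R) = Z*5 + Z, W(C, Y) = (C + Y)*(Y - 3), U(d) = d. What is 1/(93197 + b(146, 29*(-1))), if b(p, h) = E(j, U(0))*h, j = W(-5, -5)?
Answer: 1/79277 ≈ 1.2614e-5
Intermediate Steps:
W(C, Y) = (-3 + Y)*(C + Y) (W(C, Y) = (C + Y)*(-3 + Y) = (-3 + Y)*(C + Y))
j = 80 (j = (-5)² - 3*(-5) - 3*(-5) - 5*(-5) = 25 + 15 + 15 + 25 = 80)
E(Z, R) = 6*Z (E(Z, R) = 5*Z + Z = 6*Z)
b(p, h) = 480*h (b(p, h) = (6*80)*h = 480*h)
1/(93197 + b(146, 29*(-1))) = 1/(93197 + 480*(29*(-1))) = 1/(93197 + 480*(-29)) = 1/(93197 - 13920) = 1/79277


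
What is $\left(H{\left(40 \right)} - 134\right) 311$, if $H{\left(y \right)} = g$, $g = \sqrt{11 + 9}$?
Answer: $-41674 + 622 \sqrt{5} \approx -40283.0$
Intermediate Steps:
$g = 2 \sqrt{5}$ ($g = \sqrt{20} = 2 \sqrt{5} \approx 4.4721$)
$H{\left(y \right)} = 2 \sqrt{5}$
$\left(H{\left(40 \right)} - 134\right) 311 = \left(2 \sqrt{5} - 134\right) 311 = \left(-134 + 2 \sqrt{5}\right) 311 = -41674 + 622 \sqrt{5}$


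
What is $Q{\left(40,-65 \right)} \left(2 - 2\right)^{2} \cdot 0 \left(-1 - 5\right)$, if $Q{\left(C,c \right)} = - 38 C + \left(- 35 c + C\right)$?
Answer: $0$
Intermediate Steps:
$Q{\left(C,c \right)} = - 37 C - 35 c$ ($Q{\left(C,c \right)} = - 38 C + \left(C - 35 c\right) = - 37 C - 35 c$)
$Q{\left(40,-65 \right)} \left(2 - 2\right)^{2} \cdot 0 \left(-1 - 5\right) = \left(\left(-37\right) 40 - -2275\right) \left(2 - 2\right)^{2} \cdot 0 \left(-1 - 5\right) = \left(-1480 + 2275\right) 0^{2} \cdot 0 \left(-6\right) = 795 \cdot 0 \cdot 0 = 795 \cdot 0 = 0$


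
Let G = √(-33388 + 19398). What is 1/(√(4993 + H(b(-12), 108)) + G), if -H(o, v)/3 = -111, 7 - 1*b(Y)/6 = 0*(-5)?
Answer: 1/(√5326 + I*√13990) ≈ 0.0037782 - 0.0061234*I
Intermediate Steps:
b(Y) = 42 (b(Y) = 42 - 0*(-5) = 42 - 6*0 = 42 + 0 = 42)
H(o, v) = 333 (H(o, v) = -3*(-111) = 333)
G = I*√13990 (G = √(-13990) = I*√13990 ≈ 118.28*I)
1/(√(4993 + H(b(-12), 108)) + G) = 1/(√(4993 + 333) + I*√13990) = 1/(√5326 + I*√13990)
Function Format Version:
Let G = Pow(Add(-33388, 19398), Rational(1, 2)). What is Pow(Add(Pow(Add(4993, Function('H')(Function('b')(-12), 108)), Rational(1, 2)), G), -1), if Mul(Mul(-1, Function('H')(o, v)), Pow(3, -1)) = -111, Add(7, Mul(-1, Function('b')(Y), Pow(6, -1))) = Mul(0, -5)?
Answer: Pow(Add(Pow(5326, Rational(1, 2)), Mul(I, Pow(13990, Rational(1, 2)))), -1) ≈ Add(0.0037782, Mul(-0.0061234, I))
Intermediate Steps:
Function('b')(Y) = 42 (Function('b')(Y) = Add(42, Mul(-6, Mul(0, -5))) = Add(42, Mul(-6, 0)) = Add(42, 0) = 42)
Function('H')(o, v) = 333 (Function('H')(o, v) = Mul(-3, -111) = 333)
G = Mul(I, Pow(13990, Rational(1, 2))) (G = Pow(-13990, Rational(1, 2)) = Mul(I, Pow(13990, Rational(1, 2))) ≈ Mul(118.28, I))
Pow(Add(Pow(Add(4993, Function('H')(Function('b')(-12), 108)), Rational(1, 2)), G), -1) = Pow(Add(Pow(Add(4993, 333), Rational(1, 2)), Mul(I, Pow(13990, Rational(1, 2)))), -1) = Pow(Add(Pow(5326, Rational(1, 2)), Mul(I, Pow(13990, Rational(1, 2)))), -1)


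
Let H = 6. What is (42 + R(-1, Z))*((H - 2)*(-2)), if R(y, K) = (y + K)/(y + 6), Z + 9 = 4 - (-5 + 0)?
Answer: -1672/5 ≈ -334.40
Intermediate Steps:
Z = 0 (Z = -9 + (4 - (-5 + 0)) = -9 + (4 - 1*(-5)) = -9 + (4 + 5) = -9 + 9 = 0)
R(y, K) = (K + y)/(6 + y)
(42 + R(-1, Z))*((H - 2)*(-2)) = (42 + (0 - 1)/(6 - 1))*((6 - 2)*(-2)) = (42 - 1/5)*(4*(-2)) = (42 + (1/5)*(-1))*(-8) = (42 - 1/5)*(-8) = (209/5)*(-8) = -1672/5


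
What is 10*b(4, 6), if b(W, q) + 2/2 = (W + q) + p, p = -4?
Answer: 50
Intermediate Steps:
b(W, q) = -5 + W + q (b(W, q) = -1 + ((W + q) - 4) = -1 + (-4 + W + q) = -5 + W + q)
10*b(4, 6) = 10*(-5 + 4 + 6) = 10*5 = 50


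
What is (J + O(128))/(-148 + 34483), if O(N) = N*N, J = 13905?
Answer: 4327/4905 ≈ 0.88216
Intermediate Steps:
O(N) = N²
(J + O(128))/(-148 + 34483) = (13905 + 128²)/(-148 + 34483) = (13905 + 16384)/34335 = 30289*(1/34335) = 4327/4905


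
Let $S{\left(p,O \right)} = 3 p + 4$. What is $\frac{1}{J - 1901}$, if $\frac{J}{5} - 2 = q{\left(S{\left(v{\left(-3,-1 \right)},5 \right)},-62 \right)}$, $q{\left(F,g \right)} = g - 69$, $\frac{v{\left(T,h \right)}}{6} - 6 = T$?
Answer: $- \frac{1}{2546} \approx -0.00039277$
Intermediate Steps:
$v{\left(T,h \right)} = 36 + 6 T$
$S{\left(p,O \right)} = 4 + 3 p$
$q{\left(F,g \right)} = -69 + g$
$J = -645$ ($J = 10 + 5 \left(-69 - 62\right) = 10 + 5 \left(-131\right) = 10 - 655 = -645$)
$\frac{1}{J - 1901} = \frac{1}{-645 - 1901} = \frac{1}{-2546} = - \frac{1}{2546}$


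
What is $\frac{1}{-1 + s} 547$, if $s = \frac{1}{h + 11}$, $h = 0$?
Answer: $- \frac{6017}{10} \approx -601.7$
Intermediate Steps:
$s = \frac{1}{11}$ ($s = \frac{1}{0 + 11} = \frac{1}{11} \approx 0.090909$)
$\frac{1}{-1 + s} 547 = \frac{1}{-1 + \frac{1}{11}} \cdot 547 = \frac{1}{- \frac{10}{11}} \cdot 547 = \left(- \frac{11}{10}\right) 547 = - \frac{6017}{10}$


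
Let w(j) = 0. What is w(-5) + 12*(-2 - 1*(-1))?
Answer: -12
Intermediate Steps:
w(-5) + 12*(-2 - 1*(-1)) = 0 + 12*(-2 - 1*(-1)) = 0 + 12*(-2 + 1) = 0 + 12*(-1) = 0 - 12 = -12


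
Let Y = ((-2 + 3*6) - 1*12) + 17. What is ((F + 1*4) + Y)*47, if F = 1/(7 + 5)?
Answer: 14147/12 ≈ 1178.9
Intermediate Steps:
F = 1/12 ≈ 0.083333
Y = 21 (Y = ((-2 + 18) - 12) + 17 = (16 - 12) + 17 = 4 + 17 = 21)
((F + 1*4) + Y)*47 = ((1/12 + 1*4) + 21)*47 = ((1/12 + 4) + 21)*47 = (49/12 + 21)*47 = (301/12)*47 = 14147/12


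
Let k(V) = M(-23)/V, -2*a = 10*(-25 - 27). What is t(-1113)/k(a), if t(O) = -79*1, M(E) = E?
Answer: 20540/23 ≈ 893.04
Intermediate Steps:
t(O) = -79
a = 260 (a = -5*(-25 - 27) = -5*(-52) = -½*(-520) = 260)
k(V) = -23/V
t(-1113)/k(a) = -79/((-23/260)) = -79/((-23*1/260)) = -79/(-23/260) = -79*(-260/23) = 20540/23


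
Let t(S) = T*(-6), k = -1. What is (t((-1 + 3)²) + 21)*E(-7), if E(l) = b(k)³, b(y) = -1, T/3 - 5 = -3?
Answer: 15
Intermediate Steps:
T = 6 (T = 15 + 3*(-3) = 15 - 9 = 6)
t(S) = -36 (t(S) = 6*(-6) = -36)
E(l) = -1 (E(l) = (-1)³ = -1)
(t((-1 + 3)²) + 21)*E(-7) = (-36 + 21)*(-1) = -15*(-1) = 15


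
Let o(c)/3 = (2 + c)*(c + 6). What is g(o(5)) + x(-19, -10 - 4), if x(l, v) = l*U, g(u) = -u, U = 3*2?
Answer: -345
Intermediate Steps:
o(c) = 3*(2 + c)*(6 + c) (o(c) = 3*((2 + c)*(c + 6)) = 3*((2 + c)*(6 + c)) = 3*(2 + c)*(6 + c))
U = 6
x(l, v) = 6*l (x(l, v) = l*6 = 6*l)
g(o(5)) + x(-19, -10 - 4) = -(36 + 3*5² + 24*5) + 6*(-19) = -(36 + 3*25 + 120) - 114 = -(36 + 75 + 120) - 114 = -1*231 - 114 = -231 - 114 = -345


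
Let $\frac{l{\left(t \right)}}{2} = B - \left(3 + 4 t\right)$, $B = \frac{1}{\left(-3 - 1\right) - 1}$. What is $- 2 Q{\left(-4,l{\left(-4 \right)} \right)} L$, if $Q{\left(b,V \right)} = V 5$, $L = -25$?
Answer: $6400$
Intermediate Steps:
$B = - \frac{1}{5}$ ($B = \frac{1}{\left(-3 - 1\right) - 1} = \frac{1}{-4 - 1} = \frac{1}{-5} = - \frac{1}{5} \approx -0.2$)
$l{\left(t \right)} = - \frac{32}{5} - 8 t$ ($l{\left(t \right)} = 2 \left(- \frac{1}{5} - \left(3 + 4 t\right)\right) = 2 \left(- \frac{16}{5} - 4 t\right) = - \frac{32}{5} - 8 t$)
$Q{\left(b,V \right)} = 5 V$
$- 2 Q{\left(-4,l{\left(-4 \right)} \right)} L = - 2 \cdot 5 \left(- \frac{32}{5} - -32\right) \left(-25\right) = - 2 \cdot 5 \left(- \frac{32}{5} + 32\right) \left(-25\right) = - 2 \cdot 5 \cdot \frac{128}{5} \left(-25\right) = \left(-2\right) 128 \left(-25\right) = \left(-256\right) \left(-25\right) = 6400$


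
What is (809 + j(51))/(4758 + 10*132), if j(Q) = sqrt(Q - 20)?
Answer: 809/6078 + sqrt(31)/6078 ≈ 0.13402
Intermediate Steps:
j(Q) = sqrt(-20 + Q)
(809 + j(51))/(4758 + 10*132) = (809 + sqrt(-20 + 51))/(4758 + 10*132) = (809 + sqrt(31))/(4758 + 1320) = (809 + sqrt(31))/6078 = (809 + sqrt(31))*(1/6078) = 809/6078 + sqrt(31)/6078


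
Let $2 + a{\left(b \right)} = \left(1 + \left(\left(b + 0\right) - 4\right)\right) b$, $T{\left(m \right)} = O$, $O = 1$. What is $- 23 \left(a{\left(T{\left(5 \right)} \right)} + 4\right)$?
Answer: $0$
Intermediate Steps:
$T{\left(m \right)} = 1$
$a{\left(b \right)} = -2 + b \left(-3 + b\right)$ ($a{\left(b \right)} = -2 + \left(1 + \left(\left(b + 0\right) - 4\right)\right) b = -2 + \left(1 + \left(b - 4\right)\right) b = -2 + \left(1 + \left(-4 + b\right)\right) b = -2 + \left(-3 + b\right) b = -2 + b \left(-3 + b\right)$)
$- 23 \left(a{\left(T{\left(5 \right)} \right)} + 4\right) = - 23 \left(\left(-2 + 1^{2} - 3\right) + 4\right) = - 23 \left(\left(-2 + 1 - 3\right) + 4\right) = - 23 \left(-4 + 4\right) = \left(-23\right) 0 = 0$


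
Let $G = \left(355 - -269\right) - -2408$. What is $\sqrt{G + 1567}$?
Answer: $3 \sqrt{511} \approx 67.816$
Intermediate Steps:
$G = 3032$ ($G = \left(355 + 269\right) + 2408 = 624 + 2408 = 3032$)
$\sqrt{G + 1567} = \sqrt{3032 + 1567} = \sqrt{4599} = 3 \sqrt{511}$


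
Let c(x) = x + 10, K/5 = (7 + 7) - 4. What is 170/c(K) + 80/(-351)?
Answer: 1829/702 ≈ 2.6054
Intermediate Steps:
K = 50 (K = 5*((7 + 7) - 4) = 5*(14 - 4) = 5*10 = 50)
c(x) = 10 + x
170/c(K) + 80/(-351) = 170/(10 + 50) + 80/(-351) = 170/60 + 80*(-1/351) = 170*(1/60) - 80/351 = 17/6 - 80/351 = 1829/702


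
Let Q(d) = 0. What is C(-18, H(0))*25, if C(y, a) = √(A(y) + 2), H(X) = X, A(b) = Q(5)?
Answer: 25*√2 ≈ 35.355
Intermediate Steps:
A(b) = 0
C(y, a) = √2 (C(y, a) = √(0 + 2) = √2)
C(-18, H(0))*25 = √2*25 = 25*√2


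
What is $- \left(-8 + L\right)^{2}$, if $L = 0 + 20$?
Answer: $-144$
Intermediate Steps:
$L = 20$
$- \left(-8 + L\right)^{2} = - \left(-8 + 20\right)^{2} = - 12^{2} = \left(-1\right) 144 = -144$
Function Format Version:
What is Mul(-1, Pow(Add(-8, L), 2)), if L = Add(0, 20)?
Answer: -144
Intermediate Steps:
L = 20
Mul(-1, Pow(Add(-8, L), 2)) = Mul(-1, Pow(Add(-8, 20), 2)) = Mul(-1, Pow(12, 2)) = Mul(-1, 144) = -144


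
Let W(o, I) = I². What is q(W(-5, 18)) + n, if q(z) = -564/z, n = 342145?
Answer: 9237868/27 ≈ 3.4214e+5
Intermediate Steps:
q(W(-5, 18)) + n = -564/(18²) + 342145 = -564/324 + 342145 = -564*1/324 + 342145 = -47/27 + 342145 = 9237868/27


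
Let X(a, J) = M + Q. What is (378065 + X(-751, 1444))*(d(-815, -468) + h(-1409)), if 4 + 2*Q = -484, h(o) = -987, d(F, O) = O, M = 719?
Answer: -550775700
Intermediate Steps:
Q = -244 (Q = -2 + (½)*(-484) = -2 - 242 = -244)
X(a, J) = 475 (X(a, J) = 719 - 244 = 475)
(378065 + X(-751, 1444))*(d(-815, -468) + h(-1409)) = (378065 + 475)*(-468 - 987) = 378540*(-1455) = -550775700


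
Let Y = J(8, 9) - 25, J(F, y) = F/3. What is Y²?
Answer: 4489/9 ≈ 498.78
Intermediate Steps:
J(F, y) = F/3 (J(F, y) = F*(⅓) = F/3)
Y = -67/3 (Y = (⅓)*8 - 25 = 8/3 - 25 = -67/3 ≈ -22.333)
Y² = (-67/3)² = 4489/9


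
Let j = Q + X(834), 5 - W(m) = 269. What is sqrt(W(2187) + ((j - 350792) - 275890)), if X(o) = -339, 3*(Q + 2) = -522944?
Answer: I*sqrt(7214415)/3 ≈ 895.32*I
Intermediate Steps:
Q = -522950/3 (Q = -2 + (1/3)*(-522944) = -2 - 522944/3 = -522950/3 ≈ -1.7432e+5)
W(m) = -264 (W(m) = 5 - 1*269 = 5 - 269 = -264)
j = -523967/3 (j = -522950/3 - 339 = -523967/3 ≈ -1.7466e+5)
sqrt(W(2187) + ((j - 350792) - 275890)) = sqrt(-264 + ((-523967/3 - 350792) - 275890)) = sqrt(-264 + (-1576343/3 - 275890)) = sqrt(-264 - 2404013/3) = sqrt(-2404805/3) = I*sqrt(7214415)/3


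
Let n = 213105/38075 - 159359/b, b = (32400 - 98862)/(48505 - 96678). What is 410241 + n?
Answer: 149170297606427/506108130 ≈ 2.9474e+5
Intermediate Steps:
b = 66462/48173 (b = -66462/(-48173) = -66462*(-1/48173) = 66462/48173 ≈ 1.3797)
n = -58456007752903/506108130 (n = 213105/38075 - 159359/66462/48173 = 213105*(1/38075) - 159359*48173/66462 = 42621/7615 - 7676801107/66462 = -58456007752903/506108130 ≈ -1.1550e+5)
410241 + n = 410241 - 58456007752903/506108130 = 149170297606427/506108130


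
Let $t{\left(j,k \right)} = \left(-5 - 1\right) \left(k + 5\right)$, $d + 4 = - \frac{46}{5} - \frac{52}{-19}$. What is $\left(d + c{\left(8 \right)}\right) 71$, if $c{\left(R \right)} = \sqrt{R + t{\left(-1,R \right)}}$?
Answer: $- \frac{70574}{95} + 71 i \sqrt{70} \approx -742.88 + 594.03 i$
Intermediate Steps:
$d = - \frac{994}{95}$ ($d = -4 - \left(- \frac{52}{19} + \frac{46}{5}\right) = -4 - \frac{614}{95} = - \frac{994}{95} \approx -10.463$)
$t{\left(j,k \right)} = -30 - 6 k$ ($t{\left(j,k \right)} = - 6 \left(5 + k\right) = -30 - 6 k$)
$c{\left(R \right)} = \sqrt{-30 - 5 R}$ ($c{\left(R \right)} = \sqrt{R - \left(30 + 6 R\right)} = \sqrt{-30 - 5 R}$)
$\left(d + c{\left(8 \right)}\right) 71 = \left(- \frac{994}{95} + \sqrt{-30 - 40}\right) 71 = \left(- \frac{994}{95} + \sqrt{-70}\right) 71 = \left(- \frac{994}{95} + i \sqrt{70}\right) 71 = - \frac{70574}{95} + 71 i \sqrt{70}$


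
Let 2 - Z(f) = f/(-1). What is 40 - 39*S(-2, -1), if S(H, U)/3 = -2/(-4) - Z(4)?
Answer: 1367/2 ≈ 683.50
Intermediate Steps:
Z(f) = 2 + f (Z(f) = 2 - f/(-1) = 2 - f*(-1) = 2 - (-1)*f = 2 + f)
S(H, U) = -33/2 (S(H, U) = 3*(-2/(-4) - (2 + 4)) = 3*(-2*(-¼) - 1*6) = 3*(½ - 6) = 3*(-11/2) = -33/2)
40 - 39*S(-2, -1) = 40 - 39*(-33/2) = 40 + 1287/2 = 1367/2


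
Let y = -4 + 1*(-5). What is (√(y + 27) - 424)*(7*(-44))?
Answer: 130592 - 924*√2 ≈ 1.2929e+5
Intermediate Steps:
y = -9 (y = -4 - 5 = -9)
(√(y + 27) - 424)*(7*(-44)) = (√(-9 + 27) - 424)*(7*(-44)) = (√18 - 424)*(-308) = (3*√2 - 424)*(-308) = (-424 + 3*√2)*(-308) = 130592 - 924*√2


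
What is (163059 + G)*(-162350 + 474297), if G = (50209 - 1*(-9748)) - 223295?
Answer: -87033213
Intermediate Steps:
G = -163338 (G = (50209 + 9748) - 223295 = 59957 - 223295 = -163338)
(163059 + G)*(-162350 + 474297) = (163059 - 163338)*(-162350 + 474297) = -279*311947 = -87033213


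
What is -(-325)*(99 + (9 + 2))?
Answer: 35750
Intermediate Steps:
-(-325)*(99 + (9 + 2)) = -(-325)*(99 + 11) = -(-325)*110 = -1*(-35750) = 35750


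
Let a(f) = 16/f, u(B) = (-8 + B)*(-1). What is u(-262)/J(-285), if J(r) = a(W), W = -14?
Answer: -945/4 ≈ -236.25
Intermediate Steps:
u(B) = 8 - B
J(r) = -8/7 (J(r) = 16/(-14) = 16*(-1/14) = -8/7)
u(-262)/J(-285) = (8 - 1*(-262))/(-8/7) = (8 + 262)*(-7/8) = 270*(-7/8) = -945/4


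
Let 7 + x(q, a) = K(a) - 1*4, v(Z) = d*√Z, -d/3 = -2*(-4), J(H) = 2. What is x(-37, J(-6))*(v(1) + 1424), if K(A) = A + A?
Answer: -9800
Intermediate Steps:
K(A) = 2*A
d = -24 (d = -(-6)*(-4) = -3*8 = -24)
v(Z) = -24*√Z
x(q, a) = -11 + 2*a (x(q, a) = -7 + (2*a - 1*4) = -7 + (2*a - 4) = -7 + (-4 + 2*a) = -11 + 2*a)
x(-37, J(-6))*(v(1) + 1424) = (-11 + 2*2)*(-24*√1 + 1424) = (-11 + 4)*(-24*1 + 1424) = -7*(-24 + 1424) = -7*1400 = -9800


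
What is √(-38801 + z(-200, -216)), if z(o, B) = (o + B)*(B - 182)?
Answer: √126767 ≈ 356.04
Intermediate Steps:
z(o, B) = (-182 + B)*(B + o) (z(o, B) = (B + o)*(-182 + B) = (-182 + B)*(B + o))
√(-38801 + z(-200, -216)) = √(-38801 + ((-216)² - 182*(-216) - 182*(-200) - 216*(-200))) = √(-38801 + (46656 + 39312 + 36400 + 43200)) = √(-38801 + 165568) = √126767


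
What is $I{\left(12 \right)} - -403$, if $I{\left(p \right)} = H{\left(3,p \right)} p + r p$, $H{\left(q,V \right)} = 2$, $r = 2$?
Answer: $451$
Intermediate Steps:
$I{\left(p \right)} = 4 p$ ($I{\left(p \right)} = 2 p + 2 p = 4 p$)
$I{\left(12 \right)} - -403 = 4 \cdot 12 - -403 = 48 + 403 = 451$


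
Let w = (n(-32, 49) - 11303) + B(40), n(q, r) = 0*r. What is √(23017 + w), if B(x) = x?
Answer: 3*√1306 ≈ 108.42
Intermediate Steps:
n(q, r) = 0
w = -11263 (w = (0 - 11303) + 40 = -11303 + 40 = -11263)
√(23017 + w) = √(23017 - 11263) = √11754 = 3*√1306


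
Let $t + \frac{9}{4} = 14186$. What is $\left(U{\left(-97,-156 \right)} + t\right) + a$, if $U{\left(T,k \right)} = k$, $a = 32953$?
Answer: $\frac{187923}{4} \approx 46981.0$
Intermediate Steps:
$t = \frac{56735}{4}$ ($t = - \frac{9}{4} + 14186 = \frac{56735}{4} \approx 14184.0$)
$\left(U{\left(-97,-156 \right)} + t\right) + a = \left(-156 + \frac{56735}{4}\right) + 32953 = \frac{56111}{4} + 32953 = \frac{187923}{4}$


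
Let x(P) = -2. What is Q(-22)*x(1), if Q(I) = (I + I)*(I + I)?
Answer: -3872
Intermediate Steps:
Q(I) = 4*I² (Q(I) = (2*I)*(2*I) = 4*I²)
Q(-22)*x(1) = (4*(-22)²)*(-2) = (4*484)*(-2) = 1936*(-2) = -3872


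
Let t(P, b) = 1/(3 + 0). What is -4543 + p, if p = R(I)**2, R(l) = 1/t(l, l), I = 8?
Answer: -4534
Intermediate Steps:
t(P, b) = 1/3
R(l) = 3 (R(l) = 1/(1/3) = 3)
p = 9 (p = 3**2 = 9)
-4543 + p = -4543 + 9 = -4534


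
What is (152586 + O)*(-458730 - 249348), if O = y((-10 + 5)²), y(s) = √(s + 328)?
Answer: -108042789708 - 708078*√353 ≈ -1.0806e+11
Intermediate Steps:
y(s) = √(328 + s)
O = √353 (O = √(328 + (-10 + 5)²) = √(328 + (-5)²) = √(328 + 25) = √353 ≈ 18.788)
(152586 + O)*(-458730 - 249348) = (152586 + √353)*(-458730 - 249348) = (152586 + √353)*(-708078) = -108042789708 - 708078*√353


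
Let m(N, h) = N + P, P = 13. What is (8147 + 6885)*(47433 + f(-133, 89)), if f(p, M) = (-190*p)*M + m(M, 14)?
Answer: 34521965080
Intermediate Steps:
m(N, h) = 13 + N (m(N, h) = N + 13 = 13 + N)
f(p, M) = 13 + M - 190*M*p (f(p, M) = (-190*p)*M + (13 + M) = -190*M*p + (13 + M) = 13 + M - 190*M*p)
(8147 + 6885)*(47433 + f(-133, 89)) = (8147 + 6885)*(47433 + (13 + 89 - 190*89*(-133))) = 15032*(47433 + (13 + 89 + 2249030)) = 15032*(47433 + 2249132) = 15032*2296565 = 34521965080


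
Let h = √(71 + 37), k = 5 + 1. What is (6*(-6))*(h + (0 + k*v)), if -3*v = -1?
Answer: -72 - 216*√3 ≈ -446.12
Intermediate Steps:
v = ⅓ (v = -⅓*(-1) = ⅓ ≈ 0.33333)
k = 6
h = 6*√3 (h = √108 = 6*√3 ≈ 10.392)
(6*(-6))*(h + (0 + k*v)) = (6*(-6))*(6*√3 + (0 + 6*(⅓))) = -36*(6*√3 + (0 + 2)) = -36*(6*√3 + 2) = -36*(2 + 6*√3) = -72 - 216*√3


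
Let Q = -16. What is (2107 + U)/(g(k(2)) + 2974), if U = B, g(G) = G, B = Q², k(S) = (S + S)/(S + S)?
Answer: 139/175 ≈ 0.79429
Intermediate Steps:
k(S) = 1 (k(S) = (2*S)/((2*S)) = (2*S)*(1/(2*S)) = 1)
B = 256 (B = (-16)² = 256)
U = 256
(2107 + U)/(g(k(2)) + 2974) = (2107 + 256)/(1 + 2974) = 2363/2975 = 2363*(1/2975) = 139/175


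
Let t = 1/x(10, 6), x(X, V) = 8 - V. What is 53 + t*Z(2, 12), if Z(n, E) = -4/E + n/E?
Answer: 635/12 ≈ 52.917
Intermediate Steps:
t = ½ (t = 1/(8 - 1*6) = 1/(8 - 6) = 1/2 = ½ ≈ 0.50000)
53 + t*Z(2, 12) = 53 + ((-4 + 2)/12)/2 = 53 + ((1/12)*(-2))/2 = 53 + (½)*(-⅙) = 53 - 1/12 = 635/12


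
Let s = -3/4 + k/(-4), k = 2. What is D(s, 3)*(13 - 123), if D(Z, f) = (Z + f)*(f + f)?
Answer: -1155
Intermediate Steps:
s = -5/4 (s = -3/4 + 2/(-4) = -3*¼ + 2*(-¼) = -¾ - ½ = -5/4 ≈ -1.2500)
D(Z, f) = 2*f*(Z + f) (D(Z, f) = (Z + f)*(2*f) = 2*f*(Z + f))
D(s, 3)*(13 - 123) = (2*3*(-5/4 + 3))*(13 - 123) = (2*3*(7/4))*(-110) = (21/2)*(-110) = -1155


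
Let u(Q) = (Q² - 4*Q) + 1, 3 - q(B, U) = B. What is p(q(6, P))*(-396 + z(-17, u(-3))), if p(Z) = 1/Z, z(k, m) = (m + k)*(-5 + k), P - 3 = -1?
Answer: 506/3 ≈ 168.67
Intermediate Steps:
P = 2 (P = 3 - 1 = 2)
q(B, U) = 3 - B
u(Q) = 1 + Q² - 4*Q
z(k, m) = (-5 + k)*(k + m) (z(k, m) = (k + m)*(-5 + k) = (-5 + k)*(k + m))
p(q(6, P))*(-396 + z(-17, u(-3))) = (-396 + ((-17)² - 5*(-17) - 5*(1 + (-3)² - 4*(-3)) - 17*(1 + (-3)² - 4*(-3))))/(3 - 1*6) = (-396 + (289 + 85 - 5*(1 + 9 + 12) - 17*(1 + 9 + 12)))/(3 - 6) = (-396 + (289 + 85 - 5*22 - 17*22))/(-3) = -(-396 + (289 + 85 - 110 - 374))/3 = -(-396 - 110)/3 = -⅓*(-506) = 506/3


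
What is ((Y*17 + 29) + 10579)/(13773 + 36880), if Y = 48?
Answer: 11424/50653 ≈ 0.22553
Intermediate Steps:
((Y*17 + 29) + 10579)/(13773 + 36880) = ((48*17 + 29) + 10579)/(13773 + 36880) = ((816 + 29) + 10579)/50653 = (845 + 10579)*(1/50653) = 11424*(1/50653) = 11424/50653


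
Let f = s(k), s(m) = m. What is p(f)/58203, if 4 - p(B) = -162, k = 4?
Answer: 166/58203 ≈ 0.0028521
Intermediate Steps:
f = 4
p(B) = 166 (p(B) = 4 - 1*(-162) = 4 + 162 = 166)
p(f)/58203 = 166/58203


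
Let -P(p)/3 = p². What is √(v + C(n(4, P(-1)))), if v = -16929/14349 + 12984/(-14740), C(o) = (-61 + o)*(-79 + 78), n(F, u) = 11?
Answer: √14892502763550335/17625355 ≈ 6.9238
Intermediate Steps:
P(p) = -3*p²
C(o) = 61 - o (C(o) = (-61 + o)*(-1) = 61 - o)
v = -36320073/17625355 (v = -16929*1/14349 + 12984*(-1/14740) = -5643/4783 - 3246/3685 = -36320073/17625355 ≈ -2.0607)
√(v + C(n(4, P(-1)))) = √(-36320073/17625355 + (61 - 1*11)) = √(-36320073/17625355 + (61 - 11)) = √(-36320073/17625355 + 50) = √(844947677/17625355) = √14892502763550335/17625355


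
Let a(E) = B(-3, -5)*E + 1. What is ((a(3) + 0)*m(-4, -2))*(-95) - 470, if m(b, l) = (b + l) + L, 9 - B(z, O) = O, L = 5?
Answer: 3615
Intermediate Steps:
B(z, O) = 9 - O
m(b, l) = 5 + b + l (m(b, l) = (b + l) + 5 = 5 + b + l)
a(E) = 1 + 14*E (a(E) = (9 - 1*(-5))*E + 1 = (9 + 5)*E + 1 = 14*E + 1 = 1 + 14*E)
((a(3) + 0)*m(-4, -2))*(-95) - 470 = (((1 + 14*3) + 0)*(5 - 4 - 2))*(-95) - 470 = (((1 + 42) + 0)*(-1))*(-95) - 470 = ((43 + 0)*(-1))*(-95) - 470 = (43*(-1))*(-95) - 470 = -43*(-95) - 470 = 4085 - 470 = 3615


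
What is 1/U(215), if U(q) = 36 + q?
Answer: 1/251 ≈ 0.0039841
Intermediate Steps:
1/U(215) = 1/(36 + 215) = 1/251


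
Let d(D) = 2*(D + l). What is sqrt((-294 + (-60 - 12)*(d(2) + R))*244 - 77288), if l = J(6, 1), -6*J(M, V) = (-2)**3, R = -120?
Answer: 4*sqrt(115126) ≈ 1357.2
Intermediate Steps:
J(M, V) = 4/3 (J(M, V) = -1/6*(-2)**3 = -1/6*(-8) = 4/3)
l = 4/3 ≈ 1.3333
d(D) = 8/3 + 2*D (d(D) = 2*(D + 4/3) = 2*(4/3 + D) = 8/3 + 2*D)
sqrt((-294 + (-60 - 12)*(d(2) + R))*244 - 77288) = sqrt((-294 + (-60 - 12)*((8/3 + 2*2) - 120))*244 - 77288) = sqrt((-294 - 72*((8/3 + 4) - 120))*244 - 77288) = sqrt((-294 - 72*(20/3 - 120))*244 - 77288) = sqrt((-294 - 72*(-340/3))*244 - 77288) = sqrt((-294 + 8160)*244 - 77288) = sqrt(7866*244 - 77288) = sqrt(1919304 - 77288) = sqrt(1842016) = 4*sqrt(115126)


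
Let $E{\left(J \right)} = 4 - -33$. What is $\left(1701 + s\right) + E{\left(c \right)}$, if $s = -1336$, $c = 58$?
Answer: $402$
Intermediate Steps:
$E{\left(J \right)} = 37$ ($E{\left(J \right)} = 4 + 33 = 37$)
$\left(1701 + s\right) + E{\left(c \right)} = \left(1701 - 1336\right) + 37 = 365 + 37 = 402$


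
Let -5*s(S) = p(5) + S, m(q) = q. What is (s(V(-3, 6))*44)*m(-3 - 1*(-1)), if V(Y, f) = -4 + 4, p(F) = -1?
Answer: -88/5 ≈ -17.600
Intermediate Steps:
V(Y, f) = 0
s(S) = 1/5 - S/5 (s(S) = -(-1 + S)/5 = 1/5 - S/5)
(s(V(-3, 6))*44)*m(-3 - 1*(-1)) = ((1/5 - 1/5*0)*44)*(-3 - 1*(-1)) = ((1/5 + 0)*44)*(-3 + 1) = ((1/5)*44)*(-2) = (44/5)*(-2) = -88/5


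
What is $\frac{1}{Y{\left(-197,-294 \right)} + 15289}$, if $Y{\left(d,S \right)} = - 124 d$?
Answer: $\frac{1}{39717} \approx 2.5178 \cdot 10^{-5}$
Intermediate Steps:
$\frac{1}{Y{\left(-197,-294 \right)} + 15289} = \frac{1}{\left(-124\right) \left(-197\right) + 15289} = \frac{1}{24428 + 15289} = \frac{1}{39717}$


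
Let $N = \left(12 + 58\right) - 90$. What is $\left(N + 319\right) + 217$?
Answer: $516$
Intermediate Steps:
$N = -20$ ($N = 70 - 90 = -20$)
$\left(N + 319\right) + 217 = \left(-20 + 319\right) + 217 = 299 + 217 = 516$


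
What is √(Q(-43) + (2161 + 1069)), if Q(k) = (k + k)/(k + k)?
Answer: 3*√359 ≈ 56.842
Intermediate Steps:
Q(k) = 1 (Q(k) = (2*k)/((2*k)) = (2*k)*(1/(2*k)) = 1)
√(Q(-43) + (2161 + 1069)) = √(1 + (2161 + 1069)) = √(1 + 3230) = √3231 = 3*√359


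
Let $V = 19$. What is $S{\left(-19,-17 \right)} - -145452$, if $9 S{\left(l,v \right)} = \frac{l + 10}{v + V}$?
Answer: $\frac{290903}{2} \approx 1.4545 \cdot 10^{5}$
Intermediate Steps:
$S{\left(l,v \right)} = \frac{10 + l}{9 \left(19 + v\right)}$ ($S{\left(l,v \right)} = \frac{\left(l + 10\right) \frac{1}{v + 19}}{9} = \frac{\left(10 + l\right) \frac{1}{19 + v}}{9} = \frac{\frac{1}{19 + v} \left(10 + l\right)}{9} = \frac{10 + l}{9 \left(19 + v\right)}$)
$S{\left(-19,-17 \right)} - -145452 = \frac{10 - 19}{9 \left(19 - 17\right)} - -145452 = \frac{1}{9} \cdot \frac{1}{2} \left(-9\right) + 145452 = - \frac{1}{2} + 145452 = \frac{290903}{2}$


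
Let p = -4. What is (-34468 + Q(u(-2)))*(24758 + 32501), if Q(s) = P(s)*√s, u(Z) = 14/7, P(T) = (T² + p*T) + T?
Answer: -1973603212 - 114518*√2 ≈ -1.9738e+9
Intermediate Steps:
P(T) = T² - 3*T (P(T) = (T² - 4*T) + T = T² - 3*T)
u(Z) = 2 (u(Z) = 14*(⅐) = 2)
Q(s) = s^(3/2)*(-3 + s) (Q(s) = (s*(-3 + s))*√s = s^(3/2)*(-3 + s))
(-34468 + Q(u(-2)))*(24758 + 32501) = (-34468 + 2^(3/2)*(-3 + 2))*(24758 + 32501) = (-34468 + (2*√2)*(-1))*57259 = (-34468 - 2*√2)*57259 = -1973603212 - 114518*√2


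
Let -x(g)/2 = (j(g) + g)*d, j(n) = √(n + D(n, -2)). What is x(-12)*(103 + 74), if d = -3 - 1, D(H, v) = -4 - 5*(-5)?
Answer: -12744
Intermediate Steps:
D(H, v) = 21 (D(H, v) = -4 + 25 = 21)
d = -4
j(n) = √(21 + n) (j(n) = √(n + 21) = √(21 + n))
x(g) = 8*g + 8*√(21 + g) (x(g) = -2*(√(21 + g) + g)*(-4) = -2*(g + √(21 + g))*(-4) = -2*(-4*g - 4*√(21 + g)) = 8*g + 8*√(21 + g))
x(-12)*(103 + 74) = (8*(-12) + 8*√(21 - 12))*(103 + 74) = (-96 + 8*√9)*177 = (-96 + 8*3)*177 = (-96 + 24)*177 = -72*177 = -12744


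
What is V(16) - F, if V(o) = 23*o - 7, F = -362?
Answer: 723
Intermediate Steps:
V(o) = -7 + 23*o
V(16) - F = (-7 + 23*16) - 1*(-362) = (-7 + 368) + 362 = 361 + 362 = 723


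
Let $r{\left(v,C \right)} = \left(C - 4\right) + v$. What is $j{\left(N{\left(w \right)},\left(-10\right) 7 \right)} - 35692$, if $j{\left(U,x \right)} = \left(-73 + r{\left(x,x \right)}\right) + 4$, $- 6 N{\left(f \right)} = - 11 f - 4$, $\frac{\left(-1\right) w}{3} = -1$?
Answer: $-35905$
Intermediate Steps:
$w = 3$ ($w = \left(-3\right) \left(-1\right) = 3$)
$r{\left(v,C \right)} = -4 + C + v$ ($r{\left(v,C \right)} = \left(-4 + C\right) + v = -4 + C + v$)
$N{\left(f \right)} = \frac{2}{3} + \frac{11 f}{6}$ ($N{\left(f \right)} = - \frac{- 11 f - 4}{6} = - \frac{-4 - 11 f}{6} = \frac{2}{3} + \frac{11 f}{6}$)
$j{\left(U,x \right)} = -73 + 2 x$ ($j{\left(U,x \right)} = \left(-73 + \left(-4 + x + x\right)\right) + 4 = \left(-73 + \left(-4 + 2 x\right)\right) + 4 = \left(-77 + 2 x\right) + 4 = -73 + 2 x$)
$j{\left(N{\left(w \right)},\left(-10\right) 7 \right)} - 35692 = \left(-73 + 2 \left(\left(-10\right) 7\right)\right) - 35692 = \left(-73 + 2 \left(-70\right)\right) - 35692 = \left(-73 - 140\right) - 35692 = -213 - 35692 = -35905$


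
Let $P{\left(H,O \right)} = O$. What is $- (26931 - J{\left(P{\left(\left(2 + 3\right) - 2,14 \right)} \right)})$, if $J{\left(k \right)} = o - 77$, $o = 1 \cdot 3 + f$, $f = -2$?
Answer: $-27007$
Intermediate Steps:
$o = 1$ ($o = 1 \cdot 3 - 2 = 3 - 2 = 1$)
$J{\left(k \right)} = -76$ ($J{\left(k \right)} = 1 - 77 = -76$)
$- (26931 - J{\left(P{\left(\left(2 + 3\right) - 2,14 \right)} \right)}) = - (26931 - -76) = - (26931 + 76) = \left(-1\right) 27007 = -27007$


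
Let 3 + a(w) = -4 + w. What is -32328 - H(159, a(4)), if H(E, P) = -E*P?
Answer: -32805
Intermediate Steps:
a(w) = -7 + w (a(w) = -3 + (-4 + w) = -7 + w)
H(E, P) = -E*P
-32328 - H(159, a(4)) = -32328 - (-1)*159*(-7 + 4) = -32328 - (-1)*159*(-3) = -32328 - 1*477 = -32328 - 477 = -32805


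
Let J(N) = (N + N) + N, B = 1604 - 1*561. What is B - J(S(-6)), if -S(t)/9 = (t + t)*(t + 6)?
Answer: 1043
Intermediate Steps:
S(t) = -18*t*(6 + t) (S(t) = -9*(t + t)*(t + 6) = -9*2*t*(6 + t) = -18*t*(6 + t))
B = 1043 (B = 1604 - 561 = 1043)
J(N) = 3*N (J(N) = 2*N + N = 3*N)
B - J(S(-6)) = 1043 - 3*(-18*(-6)*(6 - 6)) = 1043 - 3*(-18*(-6)*0) = 1043 - 3*0 = 1043 - 1*0 = 1043 + 0 = 1043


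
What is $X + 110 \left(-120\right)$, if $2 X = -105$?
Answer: $- \frac{26505}{2} \approx -13253.0$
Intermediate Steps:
$X = - \frac{105}{2}$ ($X = \frac{1}{2} \left(-105\right) = - \frac{105}{2} \approx -52.5$)
$X + 110 \left(-120\right) = - \frac{105}{2} + 110 \left(-120\right) = - \frac{105}{2} - 13200 = - \frac{26505}{2}$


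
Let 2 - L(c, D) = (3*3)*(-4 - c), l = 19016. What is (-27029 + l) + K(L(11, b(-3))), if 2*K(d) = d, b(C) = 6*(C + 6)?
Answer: -15889/2 ≈ -7944.5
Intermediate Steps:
b(C) = 36 + 6*C (b(C) = 6*(6 + C) = 36 + 6*C)
L(c, D) = 38 + 9*c (L(c, D) = 2 - 3*3*(-4 - c) = 2 - 9*(-4 - c) = 2 - (-36 - 9*c) = 2 + (36 + 9*c) = 38 + 9*c)
K(d) = d/2
(-27029 + l) + K(L(11, b(-3))) = (-27029 + 19016) + (38 + 9*11)/2 = -8013 + (38 + 99)/2 = -8013 + (½)*137 = -8013 + 137/2 = -15889/2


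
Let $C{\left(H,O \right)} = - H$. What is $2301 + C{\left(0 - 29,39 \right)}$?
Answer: $2330$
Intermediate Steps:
$2301 + C{\left(0 - 29,39 \right)} = 2301 - \left(0 - 29\right) = 2301 - -29 = 2301 + 29 = 2330$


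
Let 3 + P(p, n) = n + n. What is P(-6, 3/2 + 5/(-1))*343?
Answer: -3430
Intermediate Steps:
P(p, n) = -3 + 2*n (P(p, n) = -3 + (n + n) = -3 + 2*n)
P(-6, 3/2 + 5/(-1))*343 = (-3 + 2*(3/2 + 5/(-1)))*343 = (-3 + 2*(3*(½) + 5*(-1)))*343 = (-3 + 2*(3/2 - 5))*343 = (-3 + 2*(-7/2))*343 = (-3 - 7)*343 = -10*343 = -3430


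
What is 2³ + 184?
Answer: 192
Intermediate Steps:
2³ + 184 = 8 + 184 = 192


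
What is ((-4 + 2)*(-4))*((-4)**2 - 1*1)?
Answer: 120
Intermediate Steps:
((-4 + 2)*(-4))*((-4)**2 - 1*1) = (-2*(-4))*(16 - 1) = 8*15 = 120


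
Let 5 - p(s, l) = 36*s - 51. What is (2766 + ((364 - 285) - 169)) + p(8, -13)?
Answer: 2444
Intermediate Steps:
p(s, l) = 56 - 36*s (p(s, l) = 5 - (36*s - 51) = 5 - (-51 + 36*s) = 5 + (51 - 36*s) = 56 - 36*s)
(2766 + ((364 - 285) - 169)) + p(8, -13) = (2766 + ((364 - 285) - 169)) + (56 - 36*8) = (2766 + (79 - 169)) + (56 - 288) = (2766 - 90) - 232 = 2676 - 232 = 2444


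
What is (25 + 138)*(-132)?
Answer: -21516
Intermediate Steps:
(25 + 138)*(-132) = 163*(-132) = -21516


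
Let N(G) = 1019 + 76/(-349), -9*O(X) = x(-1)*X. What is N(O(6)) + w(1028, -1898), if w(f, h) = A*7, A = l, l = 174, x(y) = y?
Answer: 780637/349 ≈ 2236.8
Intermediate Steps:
A = 174
O(X) = X/9 (O(X) = -(-1)*X/9 = X/9)
N(G) = 355555/349 (N(G) = 1019 + 76*(-1/349) = 1019 - 76/349 = 355555/349)
w(f, h) = 1218 (w(f, h) = 174*7 = 1218)
N(O(6)) + w(1028, -1898) = 355555/349 + 1218 = 780637/349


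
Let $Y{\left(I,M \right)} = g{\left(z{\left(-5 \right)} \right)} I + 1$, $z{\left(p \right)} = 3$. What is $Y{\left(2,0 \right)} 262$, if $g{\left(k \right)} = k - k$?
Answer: $262$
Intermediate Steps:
$g{\left(k \right)} = 0$
$Y{\left(I,M \right)} = 1$ ($Y{\left(I,M \right)} = 0 I + 1 = 0 + 1 = 1$)
$Y{\left(2,0 \right)} 262 = 1 \cdot 262 = 262$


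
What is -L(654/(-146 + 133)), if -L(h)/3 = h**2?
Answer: 1283148/169 ≈ 7592.6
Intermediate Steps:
L(h) = -3*h**2
-L(654/(-146 + 133)) = -(-3)*(654/(-146 + 133))**2 = -(-3)*(654/(-13))**2 = -(-3)*(654*(-1/13))**2 = -(-3)*(-654/13)**2 = -(-3)*427716/169 = -1*(-1283148/169) = 1283148/169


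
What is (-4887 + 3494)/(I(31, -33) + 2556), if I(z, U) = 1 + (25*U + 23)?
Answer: -1393/1755 ≈ -0.79373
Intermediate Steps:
I(z, U) = 24 + 25*U (I(z, U) = 1 + (23 + 25*U) = 24 + 25*U)
(-4887 + 3494)/(I(31, -33) + 2556) = (-4887 + 3494)/((24 + 25*(-33)) + 2556) = -1393/((24 - 825) + 2556) = -1393/(-801 + 2556) = -1393/1755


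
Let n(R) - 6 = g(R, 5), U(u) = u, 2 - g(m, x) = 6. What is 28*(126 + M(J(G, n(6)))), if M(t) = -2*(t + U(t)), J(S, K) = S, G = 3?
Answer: 3192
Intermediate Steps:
g(m, x) = -4 (g(m, x) = 2 - 1*6 = 2 - 6 = -4)
n(R) = 2 (n(R) = 6 - 4 = 2)
M(t) = -4*t (M(t) = -2*(t + t) = -4*t)
28*(126 + M(J(G, n(6)))) = 28*(126 - 4*3) = 28*(126 - 12) = 28*114 = 3192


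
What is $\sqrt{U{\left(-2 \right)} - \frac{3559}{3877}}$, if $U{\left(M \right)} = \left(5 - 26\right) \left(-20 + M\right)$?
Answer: $\frac{\sqrt{6930583355}}{3877} \approx 21.473$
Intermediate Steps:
$U{\left(M \right)} = 420 - 21 M$ ($U{\left(M \right)} = - 21 \left(-20 + M\right) = 420 - 21 M$)
$\sqrt{U{\left(-2 \right)} - \frac{3559}{3877}} = \sqrt{\left(420 - -42\right) - \frac{3559}{3877}} = \sqrt{\left(420 + 42\right) - \frac{3559}{3877}} = \sqrt{462 - \frac{3559}{3877}} = \sqrt{\frac{1787615}{3877}} = \frac{\sqrt{6930583355}}{3877}$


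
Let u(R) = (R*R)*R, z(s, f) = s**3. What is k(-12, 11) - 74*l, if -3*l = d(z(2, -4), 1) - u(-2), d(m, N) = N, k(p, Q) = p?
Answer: 210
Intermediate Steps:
u(R) = R**3 (u(R) = R**2*R = R**3)
l = -3 (l = -(1 - 1*(-2)**3)/3 = -(1 - 1*(-8))/3 = -(1 + 8)/3 = -1/3*9 = -3)
k(-12, 11) - 74*l = -12 - 74*(-3) = -12 + 222 = 210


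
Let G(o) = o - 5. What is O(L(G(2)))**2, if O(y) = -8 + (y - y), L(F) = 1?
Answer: 64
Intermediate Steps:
G(o) = -5 + o
O(y) = -8 (O(y) = -8 + 0 = -8)
O(L(G(2)))**2 = (-8)**2 = 64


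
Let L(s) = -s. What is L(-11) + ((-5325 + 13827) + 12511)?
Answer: 21024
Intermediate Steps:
L(-11) + ((-5325 + 13827) + 12511) = -1*(-11) + ((-5325 + 13827) + 12511) = 11 + (8502 + 12511) = 11 + 21013 = 21024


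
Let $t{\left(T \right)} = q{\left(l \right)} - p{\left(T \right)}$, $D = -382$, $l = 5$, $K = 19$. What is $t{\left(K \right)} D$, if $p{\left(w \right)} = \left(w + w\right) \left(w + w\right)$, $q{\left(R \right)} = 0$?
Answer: $551608$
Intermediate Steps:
$p{\left(w \right)} = 4 w^{2}$ ($p{\left(w \right)} = 2 w 2 w = 4 w^{2}$)
$t{\left(T \right)} = - 4 T^{2}$ ($t{\left(T \right)} = 0 - 4 T^{2} = - 4 T^{2}$)
$t{\left(K \right)} D = - 4 \cdot 19^{2} \left(-382\right) = \left(-4\right) 361 \left(-382\right) = \left(-1444\right) \left(-382\right) = 551608$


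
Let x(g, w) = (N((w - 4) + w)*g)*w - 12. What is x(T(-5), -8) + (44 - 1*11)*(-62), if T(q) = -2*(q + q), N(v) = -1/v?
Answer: -2066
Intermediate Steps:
T(q) = -4*q
x(g, w) = -12 - g*w/(-4 + 2*w) (x(g, w) = ((-1/((w - 4) + w))*g)*w - 12 = ((-1/((-4 + w) + w))*g)*w - 12 = ((-1/(-4 + 2*w))*g)*w - 12 = (-g/(-4 + 2*w))*w - 12 = -g*w/(-4 + 2*w) - 12 = -12 - g*w/(-4 + 2*w))
x(T(-5), -8) + (44 - 1*11)*(-62) = (48 - 24*(-8) - 1*(-4*(-5))*(-8))/(2*(-2 - 8)) + (44 - 1*11)*(-62) = (½)*(48 + 192 - 1*20*(-8))/(-10) + (44 - 11)*(-62) = (½)*(-⅒)*(48 + 192 + 160) + 33*(-62) = (½)*(-⅒)*400 - 2046 = -20 - 2046 = -2066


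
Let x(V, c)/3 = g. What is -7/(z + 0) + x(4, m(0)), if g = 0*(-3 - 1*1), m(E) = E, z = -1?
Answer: 7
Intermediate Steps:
g = 0 (g = 0*(-3 - 1) = 0*(-4) = 0)
x(V, c) = 0 (x(V, c) = 3*0 = 0)
-7/(z + 0) + x(4, m(0)) = -7/(-1 + 0) + 0 = -7/(-1) + 0 = -1*(-7) + 0 = 7 + 0 = 7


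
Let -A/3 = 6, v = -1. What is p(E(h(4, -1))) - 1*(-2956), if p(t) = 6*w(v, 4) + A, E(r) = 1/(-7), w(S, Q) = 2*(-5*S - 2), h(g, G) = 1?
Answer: 2974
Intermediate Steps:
A = -18 (A = -3*6 = -18)
w(S, Q) = -4 - 10*S (w(S, Q) = 2*(-2 - 5*S) = -4 - 10*S)
E(r) = -⅐
p(t) = 18 (p(t) = 6*(-4 - 10*(-1)) - 18 = 6*(-4 + 10) - 18 = 6*6 - 18 = 36 - 18 = 18)
p(E(h(4, -1))) - 1*(-2956) = 18 - 1*(-2956) = 18 + 2956 = 2974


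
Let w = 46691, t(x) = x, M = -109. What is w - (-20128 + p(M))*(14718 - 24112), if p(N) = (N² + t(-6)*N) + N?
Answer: -72305897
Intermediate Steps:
p(N) = N² - 5*N (p(N) = (N² - 6*N) + N = N² - 5*N)
w - (-20128 + p(M))*(14718 - 24112) = 46691 - (-20128 - 109*(-5 - 109))*(14718 - 24112) = 46691 - (-20128 - 109*(-114))*(-9394) = 46691 - (-20128 + 12426)*(-9394) = 46691 - (-7702)*(-9394) = 46691 - 1*72352588 = 46691 - 72352588 = -72305897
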